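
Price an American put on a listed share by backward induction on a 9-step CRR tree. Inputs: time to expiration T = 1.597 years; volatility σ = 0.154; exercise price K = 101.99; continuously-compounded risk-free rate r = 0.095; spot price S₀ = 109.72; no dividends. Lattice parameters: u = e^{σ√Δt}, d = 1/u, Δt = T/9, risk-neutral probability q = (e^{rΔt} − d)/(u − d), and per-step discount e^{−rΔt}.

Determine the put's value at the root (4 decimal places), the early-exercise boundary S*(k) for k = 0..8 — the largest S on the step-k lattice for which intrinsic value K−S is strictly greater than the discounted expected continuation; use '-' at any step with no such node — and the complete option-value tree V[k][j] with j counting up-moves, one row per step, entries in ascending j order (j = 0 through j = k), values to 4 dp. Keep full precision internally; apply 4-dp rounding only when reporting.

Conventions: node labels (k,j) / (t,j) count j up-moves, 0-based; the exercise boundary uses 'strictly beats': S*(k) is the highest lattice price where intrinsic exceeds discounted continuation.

price = 1.6414
boundary = - - - 90.3163 84.6434 90.3163 84.6434 90.3163 96.3695
tree:
1.6414
3.2398 0.6850
6.2363 1.4513 0.2236
11.6737 3.0009 0.5203 0.0439
17.3466 6.0245 1.1888 0.1158 0.0000
22.6632 11.6737 2.6505 0.3056 0.0000 0.0000
27.6459 17.3466 5.7094 0.8066 0.0000 0.0000 0.0000
32.3156 22.6632 11.6737 2.1293 0.0000 0.0000 0.0000 0.0000
36.6920 27.6459 17.3466 5.6205 0.0000 0.0000 0.0000 0.0000 0.0000
40.7934 32.3156 22.6632 11.6737 0.0000 0.0000 0.0000 0.0000 0.0000 0.0000

Δt=0.17744  u=1.06702  d=0.93719  q=0.61473  discount=0.98328
step 9 (expiry): payoffs max(K−S,0) = 40.7934 32.3156 22.6632 11.6737 0.0000 0.0000 0.0000 0.0000 0.0000 0.0000
step 8: (k=8,j=0): S=65.2980, K−S=36.6920, hold=34.9871 ⇒ V=36.6920 exercise | (k=8,j=1): S=74.3441, K−S=27.6459, hold=25.9410 ⇒ V=27.6459 exercise | (k=8,j=2): S=84.6434, K−S=17.3466, hold=15.6418 ⇒ V=17.3466 exercise | (k=8,j=3): S=96.3695, K−S=5.6205, hold=4.4224 ⇒ V=5.6205 exercise | (k=8,j=4): S=109.7200, K−S=0.0000, hold=0.0000 ⇒ V=0.0000 continue | (k=8,j=5): S=124.9201, K−S=0.0000, hold=0.0000 ⇒ V=0.0000 continue | (k=8,j=6): S=142.2259, K−S=0.0000, hold=0.0000 ⇒ V=0.0000 continue | (k=8,j=7): S=161.9291, K−S=0.0000, hold=0.0000 ⇒ V=0.0000 continue | (k=8,j=8): S=184.3620, K−S=0.0000, hold=0.0000 ⇒ V=0.0000 continue  boundary S*=96.3695
step 7: (k=7,j=0): S=69.6744, K−S=32.3156, hold=30.6107 ⇒ V=32.3156 exercise | (k=7,j=1): S=79.3268, K−S=22.6632, hold=20.9584 ⇒ V=22.6632 exercise | (k=7,j=2): S=90.3163, K−S=11.6737, hold=9.9688 ⇒ V=11.6737 exercise | (k=7,j=3): S=102.8283, K−S=0.0000, hold=2.1293 ⇒ V=2.1293 continue | (k=7,j=4): S=117.0736, K−S=0.0000, hold=0.0000 ⇒ V=0.0000 continue | (k=7,j=5): S=133.2924, K−S=0.0000, hold=0.0000 ⇒ V=0.0000 continue | (k=7,j=6): S=151.7581, K−S=0.0000, hold=0.0000 ⇒ V=0.0000 continue | (k=7,j=7): S=172.7819, K−S=0.0000, hold=0.0000 ⇒ V=0.0000 continue  boundary S*=90.3163
step 6: (k=6,j=0): S=74.3441, K−S=27.6459, hold=25.9410 ⇒ V=27.6459 exercise | (k=6,j=1): S=84.6434, K−S=17.3466, hold=15.6418 ⇒ V=17.3466 exercise | (k=6,j=2): S=96.3695, K−S=5.6205, hold=5.7094 ⇒ V=5.7094 continue | (k=6,j=3): S=109.7200, K−S=0.0000, hold=0.8066 ⇒ V=0.8066 continue | (k=6,j=4): S=124.9201, K−S=0.0000, hold=0.0000 ⇒ V=0.0000 continue | (k=6,j=5): S=142.2259, K−S=0.0000, hold=0.0000 ⇒ V=0.0000 continue | (k=6,j=6): S=161.9291, K−S=0.0000, hold=0.0000 ⇒ V=0.0000 continue  boundary S*=84.6434
step 5: (k=5,j=0): S=79.3268, K−S=22.6632, hold=20.9584 ⇒ V=22.6632 exercise | (k=5,j=1): S=90.3163, K−S=11.6737, hold=10.0225 ⇒ V=11.6737 exercise | (k=5,j=2): S=102.8283, K−S=0.0000, hold=2.6505 ⇒ V=2.6505 continue | (k=5,j=3): S=117.0736, K−S=0.0000, hold=0.3056 ⇒ V=0.3056 continue | (k=5,j=4): S=133.2924, K−S=0.0000, hold=0.0000 ⇒ V=0.0000 continue | (k=5,j=5): S=151.7581, K−S=0.0000, hold=0.0000 ⇒ V=0.0000 continue  boundary S*=90.3163
step 4: (k=4,j=0): S=84.6434, K−S=17.3466, hold=15.6418 ⇒ V=17.3466 exercise | (k=4,j=1): S=96.3695, K−S=5.6205, hold=6.0245 ⇒ V=6.0245 continue | (k=4,j=2): S=109.7200, K−S=0.0000, hold=1.1888 ⇒ V=1.1888 continue | (k=4,j=3): S=124.9201, K−S=0.0000, hold=0.1158 ⇒ V=0.1158 continue | (k=4,j=4): S=142.2259, K−S=0.0000, hold=0.0000 ⇒ V=0.0000 continue  boundary S*=84.6434
step 3: (k=3,j=0): S=90.3163, K−S=11.6737, hold=10.2130 ⇒ V=11.6737 exercise | (k=3,j=1): S=102.8283, K−S=0.0000, hold=3.0009 ⇒ V=3.0009 continue | (k=3,j=2): S=117.0736, K−S=0.0000, hold=0.5203 ⇒ V=0.5203 continue | (k=3,j=3): S=133.2924, K−S=0.0000, hold=0.0439 ⇒ V=0.0439 continue  boundary S*=90.3163
step 2: (k=2,j=0): S=96.3695, K−S=5.6205, hold=6.2363 ⇒ V=6.2363 continue | (k=2,j=1): S=109.7200, K−S=0.0000, hold=1.4513 ⇒ V=1.4513 continue | (k=2,j=2): S=124.9201, K−S=0.0000, hold=0.2236 ⇒ V=0.2236 continue  boundary S*=-
step 1: (k=1,j=0): S=102.8283, K−S=0.0000, hold=3.2398 ⇒ V=3.2398 continue | (k=1,j=1): S=117.0736, K−S=0.0000, hold=0.6850 ⇒ V=0.6850 continue  boundary S*=-
step 0: (k=0,j=0): S=109.7200, K−S=0.0000, hold=1.6414 ⇒ V=1.6414 continue  boundary S*=-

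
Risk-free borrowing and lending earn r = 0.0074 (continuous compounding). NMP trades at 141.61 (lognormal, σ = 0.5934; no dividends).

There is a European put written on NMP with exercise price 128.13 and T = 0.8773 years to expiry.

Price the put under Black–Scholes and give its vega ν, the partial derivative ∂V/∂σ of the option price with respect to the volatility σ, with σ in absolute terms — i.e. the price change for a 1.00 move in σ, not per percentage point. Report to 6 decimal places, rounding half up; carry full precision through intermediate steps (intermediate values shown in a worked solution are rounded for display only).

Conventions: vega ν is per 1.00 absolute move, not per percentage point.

σ√T = 0.5934·√0.8773 = 0.555804
d₁ = (ln(S/K) + (r+σ²/2)T) / (σ√T) = (ln(141.61/128.13) + (0.0074+0.5934²/2)·0.8773) / 0.555804 = (0.100031 + 0.160951) / 0.555804 = 0.469558
d₂ = d₁ − σ√T = 0.469558 − 0.555804 = -0.086245
e^{−rT} = 0.993529
N(−d₁) = 0.319335,  N(−d₂) = 0.534364
Put price V = K·e^{−rT}·N(−d₂) − S·N(−d₁) = 68.025047 − 45.221064 = 22.803983
φ(d₁) = (1/√(2π))·e^{−d₁²/2} = 0.357299
ν = S·φ(d₁)·√T = 47.391484

price = 22.803983
ν = 47.391484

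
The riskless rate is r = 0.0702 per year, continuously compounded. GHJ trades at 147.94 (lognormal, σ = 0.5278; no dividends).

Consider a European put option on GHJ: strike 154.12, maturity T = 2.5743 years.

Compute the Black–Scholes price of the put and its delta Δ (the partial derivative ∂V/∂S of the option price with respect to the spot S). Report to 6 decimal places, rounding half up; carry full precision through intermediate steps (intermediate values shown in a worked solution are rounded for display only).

price = 36.289714
Δ = -0.278101

σ√T = 0.5278·√2.5743 = 0.846835
d₁ = (ln(S/K) + (r+σ²/2)T) / (σ√T) = (ln(147.94/154.12) + (0.0702+0.5278²/2)·2.5743) / 0.846835 = (-0.040925 + 0.539281) / 0.846835 = 0.588492
d₂ = d₁ − σ√T = 0.588492 − 0.846835 = -0.258343
e^{−rT} = 0.834672
N(−d₁) = 0.278101,  N(−d₂) = 0.601929
Put price V = K·e^{−rT}·N(−d₂) − S·N(−d₁) = 77.431963 − 41.142249 = 36.289714
Δ = −N(−d₁) = -0.278101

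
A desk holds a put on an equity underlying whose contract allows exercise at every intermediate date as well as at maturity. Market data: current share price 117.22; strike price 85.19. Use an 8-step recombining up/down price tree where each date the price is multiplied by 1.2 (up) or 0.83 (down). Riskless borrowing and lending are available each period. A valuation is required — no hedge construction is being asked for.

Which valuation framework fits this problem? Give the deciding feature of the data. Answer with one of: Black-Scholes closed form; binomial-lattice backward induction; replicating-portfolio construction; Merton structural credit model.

framework: binomial-lattice backward induction

Key observation: an American put (K = 85.19, S₀ = 117.22) on a 8-date tree has no closed form — the optimal stopping decision is embedded and must be resolved recursively from expiry.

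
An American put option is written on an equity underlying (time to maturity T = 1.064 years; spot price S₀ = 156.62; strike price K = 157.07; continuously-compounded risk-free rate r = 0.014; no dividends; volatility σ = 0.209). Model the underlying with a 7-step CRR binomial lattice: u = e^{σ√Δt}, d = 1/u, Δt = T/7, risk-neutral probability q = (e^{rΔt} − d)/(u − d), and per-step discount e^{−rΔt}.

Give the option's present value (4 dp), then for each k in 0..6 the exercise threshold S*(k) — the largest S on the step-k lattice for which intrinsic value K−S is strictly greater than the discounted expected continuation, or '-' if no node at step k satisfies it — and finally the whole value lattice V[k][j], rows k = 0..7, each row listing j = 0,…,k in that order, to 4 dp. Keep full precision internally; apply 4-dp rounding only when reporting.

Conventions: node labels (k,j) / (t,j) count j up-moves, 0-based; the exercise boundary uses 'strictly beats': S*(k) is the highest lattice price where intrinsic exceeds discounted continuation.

price = 13.1284
boundary = - - - - 113.0567 122.6547 133.0674
tree:
13.1284
18.7695 7.3768
25.9593 11.4477 3.2172
34.5475 17.2287 5.5449 0.8344
44.0133 24.9505 9.3526 1.6483 0.0000
52.8602 34.4153 15.3130 3.2560 0.0000 0.0000
61.0148 44.0133 24.0026 6.4320 0.0000 0.0000 0.0000
68.5313 52.8602 34.4153 12.7058 0.0000 0.0000 0.0000 0.0000

params: Δt=0.15200 u=1.08489 d=0.92175 q=0.49270 e^(-rΔt)=0.99787
t_7 payoffs: 68.5313 52.8602 34.4153 12.7058 0.0000 0.0000 0.0000 0.0000
t_6: node(6,0) S=96.0552 payoff=61.0148 vs cont=60.6809 → 61.0148 [stop]  node(6,1) S=113.0567 payoff=44.0133 vs cont=43.6794 → 44.0133 [stop]  node(6,2) S=133.0674 payoff=24.0026 vs cont=23.6687 → 24.0026 [stop]  node(6,3) S=156.6200 payoff=0.4500 vs cont=6.4320 → 6.4320 [wait]  node(6,4) S=184.3413 payoff=0.0000 vs cont=0.0000 → 0.0000 [wait]  node(6,5) S=216.9692 payoff=0.0000 vs cont=0.0000 → 0.0000 [wait]  node(6,6) S=255.3721 payoff=0.0000 vs cont=0.0000 → 0.0000 [wait]  ⇒ S*(6)=133.0674
t_5: node(5,0) S=104.2098 payoff=52.8602 vs cont=52.5263 → 52.8602 [stop]  node(5,1) S=122.6547 payoff=34.4153 vs cont=34.0814 → 34.4153 [stop]  node(5,2) S=144.3642 payoff=12.7058 vs cont=15.3130 → 15.3130 [wait]  node(5,3) S=169.9163 payoff=0.0000 vs cont=3.2560 → 3.2560 [wait]  node(5,4) S=199.9909 payoff=0.0000 vs cont=0.0000 → 0.0000 [wait]  node(5,5) S=235.3888 payoff=0.0000 vs cont=0.0000 → 0.0000 [wait]  ⇒ S*(5)=122.6547
t_4: node(4,0) S=113.0567 payoff=44.0133 vs cont=43.6794 → 44.0133 [stop]  node(4,1) S=133.0674 payoff=24.0026 vs cont=24.9505 → 24.9505 [wait]  node(4,2) S=156.6200 payoff=0.4500 vs cont=9.3526 → 9.3526 [wait]  node(4,3) S=184.3413 payoff=0.0000 vs cont=1.6483 → 1.6483 [wait]  node(4,4) S=216.9692 payoff=0.0000 vs cont=0.0000 → 0.0000 [wait]  ⇒ S*(4)=113.0567
t_3: node(3,0) S=122.6547 payoff=34.4153 vs cont=34.5475 → 34.5475 [wait]  node(3,1) S=144.3642 payoff=12.7058 vs cont=17.2287 → 17.2287 [wait]  node(3,2) S=169.9163 payoff=0.0000 vs cont=5.5449 → 5.5449 [wait]  node(3,3) S=199.9909 payoff=0.0000 vs cont=0.8344 → 0.8344 [wait]  ⇒ S*(3)=-
t_2: node(2,0) S=133.0674 payoff=24.0026 vs cont=25.9593 → 25.9593 [wait]  node(2,1) S=156.6200 payoff=0.4500 vs cont=11.4477 → 11.4477 [wait]  node(2,2) S=184.3413 payoff=0.0000 vs cont=3.2172 → 3.2172 [wait]  ⇒ S*(2)=-
t_1: node(1,0) S=144.3642 payoff=12.7058 vs cont=18.7695 → 18.7695 [wait]  node(1,1) S=169.9163 payoff=0.0000 vs cont=7.3768 → 7.3768 [wait]  ⇒ S*(1)=-
t_0: node(0,0) S=156.6200 payoff=0.4500 vs cont=13.1284 → 13.1284 [wait]  ⇒ S*(0)=-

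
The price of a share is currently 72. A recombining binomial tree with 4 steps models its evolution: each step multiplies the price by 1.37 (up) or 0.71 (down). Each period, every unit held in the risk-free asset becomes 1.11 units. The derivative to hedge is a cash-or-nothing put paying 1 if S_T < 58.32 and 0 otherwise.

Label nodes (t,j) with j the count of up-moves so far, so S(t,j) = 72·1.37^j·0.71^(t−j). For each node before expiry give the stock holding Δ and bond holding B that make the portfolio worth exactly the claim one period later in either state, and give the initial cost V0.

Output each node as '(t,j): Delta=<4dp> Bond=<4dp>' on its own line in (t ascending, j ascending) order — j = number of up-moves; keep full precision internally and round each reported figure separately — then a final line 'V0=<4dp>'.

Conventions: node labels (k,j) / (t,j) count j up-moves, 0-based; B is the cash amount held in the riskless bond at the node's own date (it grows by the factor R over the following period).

(0,0): Delta=-0.0043 Bond=0.4261
(1,0): Delta=-0.0115 Bond=0.8382
(1,1): Delta=-0.0019 Bond=0.2355
(2,0): Delta=-0.0228 Bond=1.3408
(2,1): Delta=-0.0077 Bond=0.6637
(2,2): Delta=0.0000 Bond=0.0000
(3,0): Delta=0.0000 Bond=0.9009
(3,1): Delta=-0.0305 Bond=1.8701
(3,2): Delta=0.0000 Bond=0.0000
(3,3): Delta=0.0000 Bond=0.0000
V0=0.1135

Risk-neutral probability p* = (R−d)/(u−d) = (1.11−0.71)/(1.37−0.71) = 0.6061.
Payoffs at expiry: V(4,0)=1.0000, V(4,1)=1.0000, V(4,2)=0.0000, V(4,3)=0.0000, V(4,4)=0.0000
Node (3,0) S=25.7696: V=(p*·1.0000+(1−p*)·1.0000)/1.11=0.9009; Δ=(1.0000−1.0000)/(35.3043−18.2964)=0.0000; B=V−Δ·S=0.9009
Node (3,1) S=49.7244: V=(p*·0.0000+(1−p*)·1.0000)/1.11=0.3549; Δ=(0.0000−1.0000)/(68.1225−35.3043)=-0.0305; B=V−Δ·S=1.8701
Node (3,2) S=95.9471: V=(p*·0.0000+(1−p*)·0.0000)/1.11=0.0000; Δ=(0.0000−0.0000)/(131.4476−68.1225)=0.0000; B=V−Δ·S=0.0000
Node (3,3) S=185.1374: V=(p*·0.0000+(1−p*)·0.0000)/1.11=0.0000; Δ=(0.0000−0.0000)/(253.6383−131.4476)=0.0000; B=V−Δ·S=0.0000
Node (2,0) S=36.2952: V=(p*·0.3549+(1−p*)·0.9009)/1.11=0.5135; Δ=(0.3549−0.9009)/(49.7244−25.7696)=-0.0228; B=V−Δ·S=1.3408
Node (2,1) S=70.0344: V=(p*·0.0000+(1−p*)·0.3549)/1.11=0.1260; Δ=(0.0000−0.3549)/(95.9471−49.7244)=-0.0077; B=V−Δ·S=0.6637
Node (2,2) S=135.1368: V=(p*·0.0000+(1−p*)·0.0000)/1.11=0.0000; Δ=(0.0000−0.0000)/(185.1374−95.9471)=0.0000; B=V−Δ·S=0.0000
Node (1,0) S=51.1200: V=(p*·0.1260+(1−p*)·0.5135)/1.11=0.2510; Δ=(0.1260−0.5135)/(70.0344−36.2952)=-0.0115; B=V−Δ·S=0.8382
Node (1,1) S=98.6400: V=(p*·0.0000+(1−p*)·0.1260)/1.11=0.0447; Δ=(0.0000−0.1260)/(135.1368−70.0344)=-0.0019; B=V−Δ·S=0.2355
Node (0,0) S=72.0000: V=(p*·0.0447+(1−p*)·0.2510)/1.11=0.1135; Δ=(0.0447−0.2510)/(98.6400−51.1200)=-0.0043; B=V−Δ·S=0.4261
Verification: the root portfolio costs Δ(0,0)·S0 + B(0,0) = 0.1135, matching V0.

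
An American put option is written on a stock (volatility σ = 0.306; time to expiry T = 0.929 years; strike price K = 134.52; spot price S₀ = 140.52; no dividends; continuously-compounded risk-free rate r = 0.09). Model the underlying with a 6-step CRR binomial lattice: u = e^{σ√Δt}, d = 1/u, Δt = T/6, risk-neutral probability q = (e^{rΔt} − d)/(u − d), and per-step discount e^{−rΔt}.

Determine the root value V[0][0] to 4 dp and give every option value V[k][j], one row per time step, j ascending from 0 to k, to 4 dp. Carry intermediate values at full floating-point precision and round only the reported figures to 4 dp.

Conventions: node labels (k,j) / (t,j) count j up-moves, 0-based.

price = 9.3187
tree:
9.3187
15.3331 4.1912
24.2833 7.7417 1.1294
36.6023 13.9191 2.4267 0.0000
47.7102 24.0731 5.2143 0.0000 0.0000
57.5580 36.6023 11.2037 0.0000 0.0000 0.0000
66.2886 47.7102 24.0731 0.0000 0.0000 0.0000 0.0000

params: Δt=0.15483 u=1.12796 d=0.88656 q=0.52806 e^(-rΔt)=0.98616
t_6 payoffs: 66.2886 47.7102 24.0731 0.0000 0.0000 0.0000 0.0000
k=5: node(5,0) S=76.9620 payoff=57.5580 vs cont=55.6964 → 57.5580 [stop]  node(5,1) S=97.9177 payoff=36.6023 vs cont=34.7408 → 36.6023 [stop]  node(5,2) S=124.5793 payoff=9.9407 vs cont=11.2037 → 11.2037 [wait]  node(5,3) S=158.5004 payoff=0.0000 vs cont=0.0000 → 0.0000 [wait]  node(5,4) S=201.6578 payoff=0.0000 vs cont=0.0000 → 0.0000 [wait]  node(5,5) S=256.5664 payoff=0.0000 vs cont=0.0000 → 0.0000 [wait]
k=4: node(4,0) S=86.8098 payoff=47.7102 vs cont=45.8486 → 47.7102 [stop]  node(4,1) S=110.4469 payoff=24.0731 vs cont=22.8693 → 24.0731 [stop]  node(4,2) S=140.5200 payoff=0.0000 vs cont=5.2143 → 5.2143 [wait]  node(4,3) S=178.7816 payoff=0.0000 vs cont=0.0000 → 0.0000 [wait]  node(4,4) S=227.4613 payoff=0.0000 vs cont=0.0000 → 0.0000 [wait]
k=3: node(3,0) S=97.9177 payoff=36.6023 vs cont=34.7408 → 36.6023 [stop]  node(3,1) S=124.5793 payoff=9.9407 vs cont=13.9191 → 13.9191 [wait]  node(3,2) S=158.5004 payoff=0.0000 vs cont=2.4267 → 2.4267 [wait]  node(3,3) S=201.6578 payoff=0.0000 vs cont=0.0000 → 0.0000 [wait]
k=2: node(2,0) S=110.4469 payoff=24.0731 vs cont=24.2833 → 24.2833 [wait]  node(2,1) S=140.5200 payoff=0.0000 vs cont=7.7417 → 7.7417 [wait]  node(2,2) S=178.7816 payoff=0.0000 vs cont=1.1294 → 1.1294 [wait]
k=1: node(1,0) S=124.5793 payoff=9.9407 vs cont=15.3331 → 15.3331 [wait]  node(1,1) S=158.5004 payoff=0.0000 vs cont=4.1912 → 4.1912 [wait]
k=0: node(0,0) S=140.5200 payoff=0.0000 vs cont=9.3187 → 9.3187 [wait]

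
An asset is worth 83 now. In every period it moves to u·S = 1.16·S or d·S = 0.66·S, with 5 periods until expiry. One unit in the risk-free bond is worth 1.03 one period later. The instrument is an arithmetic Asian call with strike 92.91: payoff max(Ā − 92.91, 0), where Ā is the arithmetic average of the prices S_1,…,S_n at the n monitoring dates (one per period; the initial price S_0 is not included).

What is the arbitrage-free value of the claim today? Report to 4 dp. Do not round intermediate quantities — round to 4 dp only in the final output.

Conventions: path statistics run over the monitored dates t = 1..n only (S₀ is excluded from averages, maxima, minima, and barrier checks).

price = 10.0813

Under the martingale measure an up-move has probability p* = 0.7400; value the claim as the probability-weighted average of per-path payoffs, discounted 5 periods at R = 1.03.
Enumerate all 2^5 = 32 price paths (U = up ×1.16, D = down ×0.66); each path with k up-moves has probability p*^k·(1−p*)^(5−k).
DDDDD: Ā=28.1881, payoff=0.0000, prob=0.001188
UDDDD: Ā=49.5427, payoff=0.0000, prob=0.003382
DUDDD: Ā=41.2427, payoff=0.0000, prob=0.003382
UUDDD: Ā=72.4871, payoff=0.0000, prob=0.009625
DDUDD: Ā=35.7647, payoff=0.0000, prob=0.003382
UDUDD: Ā=62.8591, payoff=0.0000, prob=0.009625
DUUDD: Ā=54.5591, payoff=0.0000, prob=0.009625
UUUDD: Ā=95.8918, payoff=2.9818, prob=0.027393
DDDUD: Ā=32.1492, payoff=0.0000, prob=0.003382
UDDUD: Ā=56.5046, payoff=0.0000, prob=0.009625
DUDUD: Ā=48.2046, payoff=0.0000, prob=0.009625
UUDUD: Ā=84.7233, payoff=0.0000, prob=0.027393
DDUUD: Ā=42.7266, payoff=0.0000, prob=0.009625
UDUUD: Ā=75.0953, payoff=0.0000, prob=0.027393
DUUUD: Ā=66.7953, payoff=0.0000, prob=0.027393
UUUUD: Ā=117.3978, payoff=24.4878, prob=0.077965
DDDDU: Ā=29.7630, payoff=0.0000, prob=0.003382
UDDDU: Ā=52.3107, payoff=0.0000, prob=0.009625
DUDDU: Ā=44.0107, payoff=0.0000, prob=0.009625
UUDDU: Ā=77.3521, payoff=0.0000, prob=0.027393
DDUDU: Ā=38.5327, payoff=0.0000, prob=0.009625
UDUDU: Ā=67.7241, payoff=0.0000, prob=0.027393
DUUDU: Ā=59.4241, payoff=0.0000, prob=0.027393
UUUDU: Ā=104.4424, payoff=11.5324, prob=0.077965
DDDUU: Ā=34.9172, payoff=0.0000, prob=0.009625
UDDUU: Ā=61.3696, payoff=0.0000, prob=0.027393
DUDUU: Ā=53.0696, payoff=0.0000, prob=0.027393
UUDUU: Ā=93.2739, payoff=0.3639, prob=0.077965
DDUUU: Ā=47.5916, payoff=0.0000, prob=0.027393
UDUUU: Ā=83.6459, payoff=0.0000, prob=0.077965
DUUUU: Ā=75.3459, payoff=0.0000, prob=0.077965
UUUUU: Ā=132.4261, payoff=39.5161, prob=0.221901
Price = Σ prob·payoff / R^5 = 11.687022 / 1.159274 = 10.0813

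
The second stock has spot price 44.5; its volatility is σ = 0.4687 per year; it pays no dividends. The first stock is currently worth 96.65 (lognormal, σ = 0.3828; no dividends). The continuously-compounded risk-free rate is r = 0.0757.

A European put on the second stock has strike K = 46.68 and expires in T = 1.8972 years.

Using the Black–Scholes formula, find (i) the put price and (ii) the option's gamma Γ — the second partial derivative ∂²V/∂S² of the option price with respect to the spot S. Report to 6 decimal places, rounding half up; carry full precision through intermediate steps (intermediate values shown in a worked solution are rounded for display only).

σ√T = 0.4687·√1.8972 = 0.645582
d₁ = (ln(S/K) + (r+σ²/2)T) / (σ√T) = (ln(44.5/46.68) + (0.0757+0.4687²/2)·1.8972) / 0.645582 = (-0.047827 + 0.352006) / 0.645582 = 0.471171
d₂ = d₁ − σ√T = 0.471171 − 0.645582 = -0.174411
e^{−rT} = 0.866219
N(−d₁) = 0.318759,  N(−d₂) = 0.569229
Put price V = K·e^{−rT}·N(−d₂) − S·N(−d₁) = 23.016814 − 14.184790 = 8.832025
φ(d₁) = (1/√(2π))·e^{−d₁²/2} = 0.357029
Γ = φ(d₁) / (S·σ·√T) = 0.012428

price = 8.832025
Γ = 0.012428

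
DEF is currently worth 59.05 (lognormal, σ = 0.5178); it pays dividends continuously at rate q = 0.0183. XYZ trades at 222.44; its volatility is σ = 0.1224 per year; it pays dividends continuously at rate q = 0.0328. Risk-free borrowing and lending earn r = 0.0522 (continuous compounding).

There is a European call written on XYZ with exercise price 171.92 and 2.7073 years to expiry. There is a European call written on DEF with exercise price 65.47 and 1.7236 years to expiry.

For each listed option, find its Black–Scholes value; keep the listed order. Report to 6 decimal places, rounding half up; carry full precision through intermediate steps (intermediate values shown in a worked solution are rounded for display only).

[XYZ call K=171.92]
σ√T = 0.1224·√2.7073 = 0.201395
d₁ = (ln(S/K) + (r−q+σ²/2)T) / (σ√T) = (ln(222.44/171.92) + (0.0522−0.0328+0.1224²/2)·2.7073) / 0.201395 = (0.257628 + 0.072802) / 0.201395 = 1.640702
d₂ = d₁ − σ√T = 1.640702 − 0.201395 = 1.439306
e^{−rT} = 0.868211
e^{−qT} = 0.915029
N(d₁) = 0.949570,  N(d₂) = 0.924968
price = S·e^{−qT}·N(d₁) − K·e^{−rT}·N(d₂) = 193.274659 − 138.063288 = 55.211371
[DEF call K=65.47]
σ√T = 0.5178·√1.7236 = 0.679799
d₁ = (ln(S/K) + (r−q+σ²/2)T) / (σ√T) = (ln(59.05/65.47) + (0.0522−0.0183+0.5178²/2)·1.7236) / 0.679799 = (-0.103207 + 0.289493) / 0.679799 = 0.274031
d₂ = d₁ − σ√T = 0.274031 − 0.679799 = -0.405768
e^{−rT} = 0.913957
e^{−qT} = 0.968950
N(d₁) = 0.607969,  N(d₂) = 0.342457
price = S·e^{−qT}·N(d₁) − K·e^{−rT}·N(d₂) = 34.785897 − 20.491488 = 14.294409

price(XYZ call K=171.92) = 55.211371
price(DEF call K=65.47) = 14.294409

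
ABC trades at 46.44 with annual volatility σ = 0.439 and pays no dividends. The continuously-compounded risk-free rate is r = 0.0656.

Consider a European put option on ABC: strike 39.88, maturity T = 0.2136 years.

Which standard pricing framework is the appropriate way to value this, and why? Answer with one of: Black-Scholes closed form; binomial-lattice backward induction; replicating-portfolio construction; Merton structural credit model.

framework: Black-Scholes closed form

Key observation: everything needed for the exact continuous-time valuation of the European put on ABC (strike 39.88) is given, and no feature rules the closed form out.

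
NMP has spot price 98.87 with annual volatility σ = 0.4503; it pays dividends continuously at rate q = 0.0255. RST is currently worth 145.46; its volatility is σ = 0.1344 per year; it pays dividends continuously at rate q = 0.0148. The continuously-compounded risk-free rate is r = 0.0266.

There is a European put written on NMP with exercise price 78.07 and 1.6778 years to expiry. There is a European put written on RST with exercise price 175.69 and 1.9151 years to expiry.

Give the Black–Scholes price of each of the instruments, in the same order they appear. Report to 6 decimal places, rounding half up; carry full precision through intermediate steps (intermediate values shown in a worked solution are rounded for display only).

[NMP put K=78.07]
σ√T = 0.4503·√1.6778 = 0.583273
d₁ = (ln(S/K) + (r−q+σ²/2)T) / (σ√T) = (ln(98.87/78.07) + (0.0266−0.0255+0.4503²/2)·1.6778) / 0.583273 = (0.236200 + 0.171949) / 0.583273 = 0.699757
d₂ = d₁ − σ√T = 0.699757 − 0.583273 = 0.116484
e^{−rT} = 0.956352
e^{−qT} = 0.958118
N(−d₁) = 0.242040,  N(−d₂) = 0.453635
price = K·e^{−rT}·N(−d₂) − S·e^{−qT}·N(−d₁) = 33.869444 − 22.928210 = 10.941234
[RST put K=175.69]
σ√T = 0.1344·√1.9151 = 0.185992
d₁ = (ln(S/K) + (r−q+σ²/2)T) / (σ√T) = (ln(145.46/175.69) + (0.0266−0.0148+0.1344²/2)·1.9151) / 0.185992 = (-0.188820 + 0.039895) / 0.185992 = -0.800706
d₂ = d₁ − σ√T = -0.800706 − 0.185992 = -0.986698
e^{−rT} = 0.950334
e^{−qT} = 0.972054
N(−d₁) = 0.788349,  N(−d₂) = 0.838105
price = K·e^{−rT}·N(−d₂) − S·e^{−qT}·N(−d₁) = 139.933491 − 111.468652 = 28.464839

price(NMP put K=78.07) = 10.941234
price(RST put K=175.69) = 28.464839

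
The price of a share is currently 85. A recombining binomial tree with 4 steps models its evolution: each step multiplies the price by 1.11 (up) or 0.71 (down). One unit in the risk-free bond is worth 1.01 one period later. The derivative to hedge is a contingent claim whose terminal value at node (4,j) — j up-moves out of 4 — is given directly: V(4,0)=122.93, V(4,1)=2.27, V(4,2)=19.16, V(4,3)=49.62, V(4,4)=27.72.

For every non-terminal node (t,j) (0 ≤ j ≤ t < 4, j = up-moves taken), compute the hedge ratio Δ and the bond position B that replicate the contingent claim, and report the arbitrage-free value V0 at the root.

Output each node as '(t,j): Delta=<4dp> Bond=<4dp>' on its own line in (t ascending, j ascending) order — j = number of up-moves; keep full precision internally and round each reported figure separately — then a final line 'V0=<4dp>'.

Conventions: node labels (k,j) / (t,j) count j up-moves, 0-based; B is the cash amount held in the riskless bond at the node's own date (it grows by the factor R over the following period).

Risk-neutral probability p* = (R−d)/(u−d) = (1.01−0.71)/(1.11−0.71) = 0.7500.
Terminal payoffs: V(4,0)=122.9300, V(4,1)=2.2700, V(4,2)=19.1600, V(4,3)=49.6200, V(4,4)=27.7200
  t=3,j=0: stock 30.4224 → up 33.7689 (V=2.2700), down 21.5999 (V=122.9300). Price 32.1139; hedge Δ=-9.9154, bond B=333.7639.
  t=3,j=1: stock 47.5618 → up 52.7936 (V=19.1600), down 33.7689 (V=2.2700). Price 14.7896; hedge Δ=0.8878, bond B=-27.4354.
  t=3,j=2: stock 74.3572 → up 82.5365 (V=49.6200), down 52.7936 (V=19.1600). Price 41.5891; hedge Δ=1.0241, bond B=-34.5609.
  t=3,j=3: stock 116.2486 → up 129.0360 (V=27.7200), down 82.5365 (V=49.6200). Price 32.8663; hedge Δ=-0.4710, bond B=87.6163.
  t=2,j=0: stock 42.8485 → up 47.5618 (V=14.7896), down 30.4224 (V=32.1139). Price 18.9314; hedge Δ=-1.0108, bond B=62.2420.
  t=2,j=1: stock 66.9885 → up 74.3572 (V=41.5891), down 47.5618 (V=14.7896). Price 34.5438; hedge Δ=1.0002, bond B=-32.4550.
  t=2,j=2: stock 104.7285 → up 116.2486 (V=32.8663), down 74.3572 (V=41.5891). Price 34.7000; hedge Δ=-0.2082, bond B=56.5070.
  t=1,j=0: stock 60.3500 → up 66.9885 (V=34.5438), down 42.8485 (V=18.9314). Price 30.3373; hedge Δ=0.6467, bond B=-8.6938.
  t=1,j=1: stock 94.3500 → up 104.7285 (V=34.7000), down 66.9885 (V=34.5438). Price 34.3178; hedge Δ=0.0041, bond B=33.9272.
  t=0,j=0: stock 85.0000 → up 94.3500 (V=34.3178), down 60.3500 (V=30.3373). Price 32.9927; hedge Δ=0.1171, bond B=23.0415.
Verification: the root portfolio costs Δ(0,0)·S0 + B(0,0) = 32.9927, matching V0.

(0,0): Delta=0.1171 Bond=23.0415
(1,0): Delta=0.6467 Bond=-8.6938
(1,1): Delta=0.0041 Bond=33.9272
(2,0): Delta=-1.0108 Bond=62.2420
(2,1): Delta=1.0002 Bond=-32.4550
(2,2): Delta=-0.2082 Bond=56.5070
(3,0): Delta=-9.9154 Bond=333.7639
(3,1): Delta=0.8878 Bond=-27.4354
(3,2): Delta=1.0241 Bond=-34.5609
(3,3): Delta=-0.4710 Bond=87.6163
V0=32.9927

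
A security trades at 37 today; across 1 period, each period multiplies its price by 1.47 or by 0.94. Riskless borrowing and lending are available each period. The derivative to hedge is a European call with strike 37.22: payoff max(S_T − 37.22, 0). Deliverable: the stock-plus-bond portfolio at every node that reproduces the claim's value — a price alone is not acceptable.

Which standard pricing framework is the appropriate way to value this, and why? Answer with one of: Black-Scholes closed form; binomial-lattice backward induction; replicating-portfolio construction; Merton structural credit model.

framework: replicating-portfolio construction

Key observation: a price alone would not answer the question — the per-node share/bond construction on the spot-37, 1.47/0.94 tree is required, and only the replicating-portfolio method yields it.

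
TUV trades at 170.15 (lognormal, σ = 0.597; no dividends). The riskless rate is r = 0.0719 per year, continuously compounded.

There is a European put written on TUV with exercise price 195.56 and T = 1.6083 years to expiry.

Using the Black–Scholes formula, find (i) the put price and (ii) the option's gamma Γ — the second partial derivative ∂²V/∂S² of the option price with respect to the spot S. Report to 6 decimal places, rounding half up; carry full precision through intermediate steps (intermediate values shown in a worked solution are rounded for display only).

price = 52.839735
Γ = 0.002915

σ√T = 0.597·√1.6083 = 0.757108
d₁ = (ln(S/K) + (r+σ²/2)T) / (σ√T) = (ln(170.15/195.56) + (0.0719+0.597²/2)·1.6083) / 0.757108 = (-0.139187 + 0.402243) / 0.757108 = 0.347449
d₂ = d₁ − σ√T = 0.347449 − 0.757108 = -0.409659
e^{−rT} = 0.890799
N(−d₁) = 0.364127,  N(−d₂) = 0.658972
Put price V = K·e^{−rT}·N(−d₂) − S·N(−d₁) = 114.795964 − 61.956228 = 52.839735
φ(d₁) = (1/√(2π))·e^{−d₁²/2} = 0.375574
Γ = φ(d₁) / (S·σ·√T) = 0.002915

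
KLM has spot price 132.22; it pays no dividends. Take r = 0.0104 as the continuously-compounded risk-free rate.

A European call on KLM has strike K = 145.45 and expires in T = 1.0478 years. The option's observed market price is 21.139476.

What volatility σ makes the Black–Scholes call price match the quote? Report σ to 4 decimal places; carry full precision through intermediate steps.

At σ = 0.4761 the Black–Scholes value reproduces the quote:
σ√T = 0.4761·√1.0478 = 0.487346
d₁ = (ln(S/K) + (r+σ²/2)T) / (σ√T) = (ln(132.22/145.45) + (0.0104+0.4761²/2)·1.0478) / 0.487346 = (-0.095365 + 0.129650) / 0.487346 = 0.070350
d₂ = d₁ − σ√T = 0.070350 − 0.487346 = -0.416996
e^{−rT} = 0.989162
N(d₁) = 0.528043,  N(d₂) = 0.338341
V = S·N(d₁) − K·e^{−rT}·N(d₂) = 69.817795 − 48.678319 = 21.139476 (the observed quote) — the price is monotone increasing in volatility, hence this σ is the only solution

sigma = 0.4761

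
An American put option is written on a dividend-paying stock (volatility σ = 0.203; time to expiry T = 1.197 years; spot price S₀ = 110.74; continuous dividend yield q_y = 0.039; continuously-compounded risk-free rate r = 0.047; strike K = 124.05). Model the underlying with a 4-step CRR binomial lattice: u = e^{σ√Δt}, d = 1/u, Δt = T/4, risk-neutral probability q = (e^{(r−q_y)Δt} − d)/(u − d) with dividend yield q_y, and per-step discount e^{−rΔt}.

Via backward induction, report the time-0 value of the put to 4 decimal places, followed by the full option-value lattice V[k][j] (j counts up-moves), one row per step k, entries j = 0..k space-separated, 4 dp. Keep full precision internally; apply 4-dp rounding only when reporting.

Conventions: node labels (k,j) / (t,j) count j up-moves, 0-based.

Δt=0.29925, u=1.11745, d=0.89490, q=0.48304, disc=e^(-rΔt)=0.98603
k=4 terminal: V=max(K-S,0) → 53.0279 35.3653 13.3100 0.0000 0.0000
k=3: j=0 S=79.3636 intr=44.6864 cont=43.8748 V=44.6864[EX]; j=1 S=99.1007 intr=24.9493 cont=24.3666 V=24.9493[EX]; j=2 S=123.7463 intr=0.3037 cont=6.7847 V=6.7847[hold]; j=3 S=154.5211 intr=0.0000 cont=0.0000 V=0.0000[hold]
k=2: j=0 S=88.6847 intr=35.3653 cont=34.6617 V=35.3653[EX]; j=1 S=110.7400 intr=13.3100 cont=15.9492 V=15.9492[hold]; j=2 S=138.2802 intr=0.0000 cont=3.4585 V=3.4585[hold]
k=1: j=0 S=99.1007 intr=24.9493 cont=25.6237 V=25.6237[hold]; j=1 S=123.7463 intr=0.3037 cont=9.7772 V=9.7772[hold]
k=0: j=0 S=110.7400 intr=13.3100 cont=17.7183 V=17.7183[hold]

price = 17.7183
tree:
17.7183
25.6237 9.7772
35.3653 15.9492 3.4585
44.6864 24.9493 6.7847 0.0000
53.0279 35.3653 13.3100 0.0000 0.0000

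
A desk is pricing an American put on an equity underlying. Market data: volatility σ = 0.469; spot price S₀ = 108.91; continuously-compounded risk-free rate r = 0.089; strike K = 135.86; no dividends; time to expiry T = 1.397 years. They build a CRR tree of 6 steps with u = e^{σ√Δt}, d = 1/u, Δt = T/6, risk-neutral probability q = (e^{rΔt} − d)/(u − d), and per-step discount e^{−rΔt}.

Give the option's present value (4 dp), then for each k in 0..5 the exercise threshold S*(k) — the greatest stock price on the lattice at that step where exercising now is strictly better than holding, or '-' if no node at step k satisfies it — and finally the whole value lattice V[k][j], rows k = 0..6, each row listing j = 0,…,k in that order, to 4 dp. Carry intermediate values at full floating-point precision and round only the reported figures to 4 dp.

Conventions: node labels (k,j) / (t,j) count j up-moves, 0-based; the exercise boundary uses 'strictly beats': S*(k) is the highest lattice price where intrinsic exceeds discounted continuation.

price = 35.2232
boundary = - - 69.2630 86.8529 69.2630 86.8529
tree:
35.2232
49.3500 21.9988
66.5970 33.4761 10.9716
80.6246 49.0071 18.7128 3.3687
91.8112 66.5970 30.9646 6.7375 0.0000
100.7322 80.6246 49.0071 13.4750 0.0000 0.0000
107.8465 91.8112 66.5970 26.9500 0.0000 0.0000 0.0000

Δt=0.23283, u=1.25396, d=0.79747, q=0.48953, disc=e^(-rΔt)=0.97949
k=6 terminal: V=max(K-S,0) → 107.8465 91.8112 66.5970 26.9500 0.0000 0.0000 0.0000
k=5: j=0 S=35.1278 intr=100.7322 cont=97.9458 V=100.7322[EX]; j=1 S=55.2354 intr=80.6246 cont=77.8382 V=80.6246[EX]; j=2 S=86.8529 intr=49.0071 cont=46.2207 V=49.0071[EX]; j=3 S=136.5687 intr=0.0000 cont=13.4750 V=13.4750[hold]; j=4 S=214.7423 intr=0.0000 cont=0.0000 V=0.0000[hold]; j=5 S=337.6636 intr=0.0000 cont=0.0000 V=0.0000[hold]  S*(5)=86.8529
k=4: j=0 S=44.0488 intr=91.8112 cont=89.0248 V=91.8112[EX]; j=1 S=69.2630 intr=66.5970 cont=63.8107 V=66.5970[EX]; j=2 S=108.9100 intr=26.9500 cont=30.9646 V=30.9646[hold]; j=3 S=171.2515 intr=0.0000 cont=6.7375 V=6.7375[hold]; j=4 S=269.2781 intr=0.0000 cont=0.0000 V=0.0000[hold]  S*(4)=69.2630
k=3: j=0 S=55.2354 intr=80.6246 cont=77.8382 V=80.6246[EX]; j=1 S=86.8529 intr=49.0071 cont=48.1457 V=49.0071[EX]; j=2 S=136.5687 intr=0.0000 cont=18.7128 V=18.7128[hold]; j=3 S=214.7423 intr=0.0000 cont=3.3687 V=3.3687[hold]  S*(3)=86.8529
k=2: j=0 S=69.2630 intr=66.5970 cont=63.8107 V=66.5970[EX]; j=1 S=108.9100 intr=26.9500 cont=33.4761 V=33.4761[hold]; j=2 S=171.2515 intr=0.0000 cont=10.9716 V=10.9716[hold]  S*(2)=69.2630
k=1: j=0 S=86.8529 intr=49.0071 cont=49.3500 V=49.3500[hold]; j=1 S=136.5687 intr=0.0000 cont=21.9988 V=21.9988[hold]  S*(1)=-
k=0: j=0 S=108.9100 intr=26.9500 cont=35.2232 V=35.2232[hold]  S*(0)=-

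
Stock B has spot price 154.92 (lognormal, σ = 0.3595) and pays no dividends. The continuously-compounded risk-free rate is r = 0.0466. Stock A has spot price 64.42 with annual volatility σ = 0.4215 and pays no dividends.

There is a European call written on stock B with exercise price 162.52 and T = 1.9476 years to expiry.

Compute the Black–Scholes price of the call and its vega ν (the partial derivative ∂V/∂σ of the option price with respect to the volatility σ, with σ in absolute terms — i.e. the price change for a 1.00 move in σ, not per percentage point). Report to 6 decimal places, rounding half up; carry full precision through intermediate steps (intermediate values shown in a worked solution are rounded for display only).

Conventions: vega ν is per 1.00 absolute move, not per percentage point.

σ√T = 0.3595·√1.9476 = 0.501705
d₁ = (ln(S/K) + (r+σ²/2)T) / (σ√T) = (ln(154.92/162.52) + (0.0466+0.3595²/2)·1.9476) / 0.501705 = (-0.047892 + 0.216612) / 0.501705 = 0.336293
d₂ = d₁ − σ√T = 0.336293 − 0.501705 = -0.165412
e^{−rT} = 0.913239
N(d₁) = 0.631675,  N(d₂) = 0.434310
Call price V = S·N(d₁) − K·e^{−rT}·N(d₂) = 97.859106 − 64.460050 = 33.399057
φ(d₁) = (1/√(2π))·e^{−d₁²/2} = 0.377009
ν = S·φ(d₁)·√T = 81.509754

price = 33.399057
ν = 81.509754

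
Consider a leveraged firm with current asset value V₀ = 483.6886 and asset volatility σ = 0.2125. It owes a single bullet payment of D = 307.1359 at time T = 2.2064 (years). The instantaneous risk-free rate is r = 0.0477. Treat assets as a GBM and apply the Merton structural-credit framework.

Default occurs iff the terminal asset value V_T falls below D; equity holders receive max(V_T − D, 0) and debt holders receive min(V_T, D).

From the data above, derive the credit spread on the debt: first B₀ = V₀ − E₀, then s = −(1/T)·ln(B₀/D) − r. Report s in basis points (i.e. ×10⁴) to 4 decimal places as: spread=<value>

Work the structural quantities from V₀ = 483.6886 against face 307.1359:
d₁ = [ln(V₀/D) + (r + σ²/2)T] / (σ√T)
   = [ln(483.6886/307.1359) + (0.0477 + 0.5·0.2125²)·2.2064] / (0.2125·√2.2064)
   = [0.454151 + 0.155062] / 0.315647 = 1.930047
d₂ = d₁ − σ√T = 1.930047 − 0.315647 = 1.614400
N(d₁) = 0.973199,  N(d₂) = 0.946780,  e^(−rT) = 0.900104
E₀ = V₀·N(d₁) − D·e^(−rT)·N(d₂)
   = 483.6886·0.973199 − 307.1359·0.900104·0.946780 = 208.984308
B₀ = V₀ − E₀ = 483.6886 − 208.984308 = 274.704292
spread = −(1/T)·ln(B₀/D) − r = −(1/2.2064)·ln(274.704292/307.1359) − 0.0477 = 0.00287791
in basis points: 0.00287791 × 10⁴ = 28.7791 bp

spread=28.7791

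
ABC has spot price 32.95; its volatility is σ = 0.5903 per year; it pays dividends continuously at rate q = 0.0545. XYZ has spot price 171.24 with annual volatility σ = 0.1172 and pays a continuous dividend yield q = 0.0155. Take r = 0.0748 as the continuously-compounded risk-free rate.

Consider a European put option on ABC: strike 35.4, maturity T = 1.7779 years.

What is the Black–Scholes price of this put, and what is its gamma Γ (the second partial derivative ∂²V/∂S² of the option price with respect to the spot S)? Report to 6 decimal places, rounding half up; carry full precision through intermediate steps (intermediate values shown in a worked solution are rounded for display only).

σ√T = 0.5903·√1.7779 = 0.787094
d₁ = (ln(S/K) + (r−q+σ²/2)T) / (σ√T) = (ln(32.95/35.4) + (0.0748−0.0545+0.5903²/2)·1.7779) / 0.787094 = (-0.071721 + 0.345850) / 0.787094 = 0.348280
d₂ = d₁ − σ√T = 0.348280 − 0.787094 = -0.438814
e^{−rT} = 0.875477
e^{−qT} = 0.907651
N(−d₁) = 0.363815,  N(−d₂) = 0.669602
Put price V = K·e^{−rT}·N(−d₂) − S·e^{−qT}·N(−d₁) = 20.752209 − 10.880647 = 9.871562
φ(d₁) = (1/√(2π))·e^{−d₁²/2} = 0.375466
Γ = e^{−qT}·φ(d₁) / (S·σ·√T) = 0.013140

price = 9.871562
Γ = 0.013140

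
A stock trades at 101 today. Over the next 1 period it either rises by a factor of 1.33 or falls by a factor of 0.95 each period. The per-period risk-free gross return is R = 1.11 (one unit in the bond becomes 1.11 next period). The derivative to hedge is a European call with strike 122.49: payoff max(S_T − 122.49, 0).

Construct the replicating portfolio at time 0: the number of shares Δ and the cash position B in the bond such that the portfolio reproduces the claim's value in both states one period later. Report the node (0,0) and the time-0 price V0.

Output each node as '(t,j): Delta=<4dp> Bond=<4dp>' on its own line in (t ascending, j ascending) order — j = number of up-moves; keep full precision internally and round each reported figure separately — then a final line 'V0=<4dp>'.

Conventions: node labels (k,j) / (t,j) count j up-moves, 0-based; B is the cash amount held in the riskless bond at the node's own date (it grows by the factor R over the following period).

(0,0): Delta=0.3085 Bond=-26.6667
V0=4.4912

Risk-neutral probability p* = (R−d)/(u−d) = (1.11−0.95)/(1.33−0.95) = 0.4211.
Payoffs at expiry: V(1,0)=0.0000, V(1,1)=11.8400
Node (0,0) S=101.0000: V=(p*·11.8400+(1−p*)·0.0000)/1.11=4.4912; Δ=(11.8400−0.0000)/(134.3300−95.9500)=0.3085; B=V−Δ·S=-26.6667
As a check, the time-0 holding Δ(0,0)·S0 + B(0,0) comes to 4.4912 — exactly V0.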